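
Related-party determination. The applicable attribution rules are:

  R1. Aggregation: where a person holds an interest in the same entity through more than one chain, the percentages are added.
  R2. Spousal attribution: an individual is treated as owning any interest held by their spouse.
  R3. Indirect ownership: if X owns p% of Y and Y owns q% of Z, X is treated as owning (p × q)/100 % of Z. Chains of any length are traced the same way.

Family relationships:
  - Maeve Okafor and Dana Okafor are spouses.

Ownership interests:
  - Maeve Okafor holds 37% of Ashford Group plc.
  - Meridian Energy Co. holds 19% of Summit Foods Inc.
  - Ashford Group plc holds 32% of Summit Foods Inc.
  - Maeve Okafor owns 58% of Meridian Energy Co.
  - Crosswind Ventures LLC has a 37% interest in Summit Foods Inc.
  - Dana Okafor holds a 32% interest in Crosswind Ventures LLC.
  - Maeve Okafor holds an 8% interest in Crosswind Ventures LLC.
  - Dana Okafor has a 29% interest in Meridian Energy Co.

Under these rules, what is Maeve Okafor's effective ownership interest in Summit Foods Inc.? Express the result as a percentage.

By spousal attribution (R2), Maeve Okafor is treated as also owning Dana Okafor's interest in Meridian Energy Co, giving 58% + 29% = 87%.
By spousal attribution (R2), Maeve Okafor is treated as also owning Dana Okafor's interest in Crosswind Ventures LLC, giving 8% + 32% = 40%.
Chain via Ashford Group plc (R3): 37% × 32% = 11.84% of Summit Foods Inc.
Chain via Meridian Energy Co. (R3): 87% × 19% = 16.53% of Summit Foods Inc.
Chain via Crosswind Ventures LLC (R3): 40% × 37% = 14.8% of Summit Foods Inc.
Aggregating (R1): 11.84% + 16.53% + 14.8% = 43.17%.

43.17%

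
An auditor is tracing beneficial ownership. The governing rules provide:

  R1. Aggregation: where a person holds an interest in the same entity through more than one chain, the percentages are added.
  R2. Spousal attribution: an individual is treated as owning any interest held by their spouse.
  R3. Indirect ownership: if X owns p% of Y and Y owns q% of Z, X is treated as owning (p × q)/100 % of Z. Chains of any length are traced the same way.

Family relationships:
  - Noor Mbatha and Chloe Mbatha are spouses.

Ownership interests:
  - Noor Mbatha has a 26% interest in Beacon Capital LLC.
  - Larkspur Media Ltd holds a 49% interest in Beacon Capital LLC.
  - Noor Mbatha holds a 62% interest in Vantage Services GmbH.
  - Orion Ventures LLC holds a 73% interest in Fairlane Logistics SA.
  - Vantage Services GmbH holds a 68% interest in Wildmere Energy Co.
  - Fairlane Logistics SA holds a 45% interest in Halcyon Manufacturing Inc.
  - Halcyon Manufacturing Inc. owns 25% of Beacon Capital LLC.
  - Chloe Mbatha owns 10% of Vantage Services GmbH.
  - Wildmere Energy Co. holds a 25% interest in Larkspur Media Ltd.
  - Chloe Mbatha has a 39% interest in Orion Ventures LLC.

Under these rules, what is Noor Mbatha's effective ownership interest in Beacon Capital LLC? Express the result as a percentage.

By spousal attribution (R2), Noor Mbatha is treated as also owning Chloe Mbatha's interest in Vantage Services GmbH, giving 62% + 10% = 72%.
By spousal attribution (R2), Noor Mbatha is treated as owning Chloe Mbatha's 39% interest in Orion Ventures LLC.
Chain via Vantage Services GmbH → Wildmere Energy Co. → Larkspur Media Ltd (R3): 72% × 68% × 25% × 49% = 5.9976% of Beacon Capital LLC.
Direct interest in Beacon Capital LLC: 26%.
Chain via Orion Ventures LLC → Fairlane Logistics SA → Halcyon Manufacturing Inc. (R3): 39% × 73% × 45% × 25% = 3.202875% of Beacon Capital LLC.
Aggregating (R1): 5.9976% + 26% + 3.202875% = 35.200475%.

35.200475%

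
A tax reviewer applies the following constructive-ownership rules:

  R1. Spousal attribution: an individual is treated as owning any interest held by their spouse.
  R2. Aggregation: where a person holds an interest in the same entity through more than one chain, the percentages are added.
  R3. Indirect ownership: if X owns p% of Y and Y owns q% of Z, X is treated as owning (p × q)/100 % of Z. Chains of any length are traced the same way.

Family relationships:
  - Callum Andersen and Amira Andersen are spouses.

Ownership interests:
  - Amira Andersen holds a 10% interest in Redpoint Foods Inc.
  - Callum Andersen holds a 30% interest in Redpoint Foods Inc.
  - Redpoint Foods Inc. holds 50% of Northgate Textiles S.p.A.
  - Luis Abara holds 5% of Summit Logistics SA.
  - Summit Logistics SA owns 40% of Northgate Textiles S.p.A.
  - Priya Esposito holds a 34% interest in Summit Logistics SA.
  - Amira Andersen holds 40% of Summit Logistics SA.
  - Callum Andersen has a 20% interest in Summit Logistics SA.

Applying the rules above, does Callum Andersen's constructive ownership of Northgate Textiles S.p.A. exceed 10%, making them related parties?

By spousal attribution (R1), Callum Andersen is treated as also owning Amira Andersen's interest in Summit Logistics SA, giving 20% + 40% = 60%.
By spousal attribution (R1), Callum Andersen is treated as also owning Amira Andersen's interest in Redpoint Foods Inc, giving 30% + 10% = 40%.
Chain via Summit Logistics SA (R3): 60% × 40% = 24% of Northgate Textiles S.p.A.
Chain via Redpoint Foods Inc. (R3): 40% × 50% = 20% of Northgate Textiles S.p.A.
Aggregating (R2): 24% + 20% = 44%.
44% exceeds the 10% threshold, so Callum is a related party to Northgate Textiles S.p.A.

Yes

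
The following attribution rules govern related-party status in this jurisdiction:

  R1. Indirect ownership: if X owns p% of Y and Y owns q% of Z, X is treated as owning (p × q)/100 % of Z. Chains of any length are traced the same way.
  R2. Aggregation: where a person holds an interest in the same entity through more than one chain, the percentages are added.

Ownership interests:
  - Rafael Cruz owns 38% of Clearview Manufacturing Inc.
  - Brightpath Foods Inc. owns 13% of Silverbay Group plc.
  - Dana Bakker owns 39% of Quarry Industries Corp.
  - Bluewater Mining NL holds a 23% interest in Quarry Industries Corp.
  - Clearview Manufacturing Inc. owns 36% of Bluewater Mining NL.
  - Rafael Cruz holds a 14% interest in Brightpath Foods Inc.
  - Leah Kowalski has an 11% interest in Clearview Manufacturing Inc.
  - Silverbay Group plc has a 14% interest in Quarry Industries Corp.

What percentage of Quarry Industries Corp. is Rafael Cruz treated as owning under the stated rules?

Chain via Brightpath Foods Inc. → Silverbay Group plc (R1): 14% × 13% × 14% = 0.2548% of Quarry Industries Corp.
Chain via Clearview Manufacturing Inc. → Bluewater Mining NL (R1): 38% × 36% × 23% = 3.1464% of Quarry Industries Corp.
Aggregating (R2): 0.2548% + 3.1464% = 3.4012%.

3.4012%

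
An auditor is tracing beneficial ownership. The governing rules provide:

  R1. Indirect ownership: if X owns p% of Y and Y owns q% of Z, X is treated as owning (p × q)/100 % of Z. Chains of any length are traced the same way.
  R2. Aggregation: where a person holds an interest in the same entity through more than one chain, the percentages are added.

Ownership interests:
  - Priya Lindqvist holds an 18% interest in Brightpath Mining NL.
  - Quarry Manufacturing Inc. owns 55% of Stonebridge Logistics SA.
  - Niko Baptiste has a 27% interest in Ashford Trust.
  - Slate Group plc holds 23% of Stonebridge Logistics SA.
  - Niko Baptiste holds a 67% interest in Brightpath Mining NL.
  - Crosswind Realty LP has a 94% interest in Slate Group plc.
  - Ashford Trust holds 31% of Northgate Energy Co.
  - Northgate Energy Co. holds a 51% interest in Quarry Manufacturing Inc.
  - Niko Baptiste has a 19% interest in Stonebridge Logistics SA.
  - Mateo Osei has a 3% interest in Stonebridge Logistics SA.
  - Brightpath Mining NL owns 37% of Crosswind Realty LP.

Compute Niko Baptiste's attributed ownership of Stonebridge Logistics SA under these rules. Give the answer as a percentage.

Chain via Ashford Trust → Northgate Energy Co. → Quarry Manufacturing Inc. (R1): 27% × 31% × 51% × 55% = 2.347785% of Stonebridge Logistics SA.
Chain via Brightpath Mining NL → Crosswind Realty LP → Slate Group plc (R1): 67% × 37% × 94% × 23% = 5.359598% of Stonebridge Logistics SA.
Direct interest in Stonebridge Logistics SA: 19%.
Aggregating (R2): 2.347785% + 5.359598% + 19% = 26.707383%.

26.707383%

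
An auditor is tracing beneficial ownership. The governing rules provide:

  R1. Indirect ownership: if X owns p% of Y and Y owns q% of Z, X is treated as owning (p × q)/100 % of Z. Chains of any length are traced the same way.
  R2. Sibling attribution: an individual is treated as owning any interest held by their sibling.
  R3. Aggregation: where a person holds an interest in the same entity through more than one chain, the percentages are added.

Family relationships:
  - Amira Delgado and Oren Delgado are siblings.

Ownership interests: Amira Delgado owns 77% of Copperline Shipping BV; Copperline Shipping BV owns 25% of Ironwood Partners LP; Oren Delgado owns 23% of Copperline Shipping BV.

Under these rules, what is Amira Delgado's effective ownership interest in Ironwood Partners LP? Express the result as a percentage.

By sibling attribution (R2), Amira Delgado is treated as also owning Oren Delgado's interest in Copperline Shipping BV, giving 77% + 23% = 100%.
Chain via Copperline Shipping BV (R1): 100% × 25% = 25% of Ironwood Partners LP.

25%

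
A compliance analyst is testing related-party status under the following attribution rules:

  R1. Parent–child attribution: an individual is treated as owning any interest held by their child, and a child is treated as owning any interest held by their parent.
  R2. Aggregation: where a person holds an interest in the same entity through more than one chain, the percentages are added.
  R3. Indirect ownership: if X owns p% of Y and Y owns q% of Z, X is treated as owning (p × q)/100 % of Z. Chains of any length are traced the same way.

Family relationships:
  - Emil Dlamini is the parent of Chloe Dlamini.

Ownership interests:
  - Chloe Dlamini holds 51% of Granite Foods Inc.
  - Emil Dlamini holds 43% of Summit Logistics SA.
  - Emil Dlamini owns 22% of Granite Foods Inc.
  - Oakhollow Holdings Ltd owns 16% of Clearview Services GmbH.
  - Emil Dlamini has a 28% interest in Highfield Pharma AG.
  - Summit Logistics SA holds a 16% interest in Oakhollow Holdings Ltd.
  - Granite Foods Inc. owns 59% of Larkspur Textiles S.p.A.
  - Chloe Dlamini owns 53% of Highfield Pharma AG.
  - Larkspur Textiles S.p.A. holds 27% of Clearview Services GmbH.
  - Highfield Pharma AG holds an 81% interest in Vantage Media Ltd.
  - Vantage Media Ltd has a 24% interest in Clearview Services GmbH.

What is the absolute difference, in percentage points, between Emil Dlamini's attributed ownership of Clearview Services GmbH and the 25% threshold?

3.4761

By parent–child attribution (R1), Emil Dlamini is treated as also owning Chloe Dlamini's interest in Granite Foods Inc, giving 22% + 51% = 73%.
By parent–child attribution (R1), Emil Dlamini is treated as also owning Chloe Dlamini's interest in Highfield Pharma AG, giving 28% + 53% = 81%.
Chain via Granite Foods Inc. → Larkspur Textiles S.p.A. (R3): 73% × 59% × 27% = 11.6289% of Clearview Services GmbH.
Chain via Highfield Pharma AG → Vantage Media Ltd (R3): 81% × 81% × 24% = 15.7464% of Clearview Services GmbH.
Chain via Summit Logistics SA → Oakhollow Holdings Ltd (R3): 43% × 16% × 16% = 1.1008% of Clearview Services GmbH.
Aggregating (R2): 11.6289% + 15.7464% + 1.1008% = 28.4761%.
28.4761% exceeds the 25% threshold by 3.4761 percentage points.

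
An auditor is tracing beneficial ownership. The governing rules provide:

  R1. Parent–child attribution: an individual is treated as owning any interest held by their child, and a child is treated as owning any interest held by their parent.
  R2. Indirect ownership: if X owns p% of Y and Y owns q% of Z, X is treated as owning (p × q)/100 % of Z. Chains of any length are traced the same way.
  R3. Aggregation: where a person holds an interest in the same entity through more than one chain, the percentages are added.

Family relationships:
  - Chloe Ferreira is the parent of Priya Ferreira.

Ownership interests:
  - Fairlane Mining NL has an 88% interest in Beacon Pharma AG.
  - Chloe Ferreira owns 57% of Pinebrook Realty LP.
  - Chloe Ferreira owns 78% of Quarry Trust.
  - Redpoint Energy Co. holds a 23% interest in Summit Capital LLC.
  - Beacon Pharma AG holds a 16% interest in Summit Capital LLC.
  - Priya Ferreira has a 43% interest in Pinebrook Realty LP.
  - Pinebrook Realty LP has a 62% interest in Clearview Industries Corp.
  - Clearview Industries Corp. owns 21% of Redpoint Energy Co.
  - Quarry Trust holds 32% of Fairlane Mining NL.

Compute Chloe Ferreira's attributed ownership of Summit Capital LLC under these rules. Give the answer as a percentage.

6.508968%

By parent–child attribution (R1), Chloe Ferreira is treated as also owning Priya Ferreira's interest in Pinebrook Realty LP, giving 57% + 43% = 100%.
Chain via Quarry Trust → Fairlane Mining NL → Beacon Pharma AG (R2): 78% × 32% × 88% × 16% = 3.514368% of Summit Capital LLC.
Chain via Pinebrook Realty LP → Clearview Industries Corp. → Redpoint Energy Co. (R2): 100% × 62% × 21% × 23% = 2.9946% of Summit Capital LLC.
Aggregating (R3): 3.514368% + 2.9946% = 6.508968%.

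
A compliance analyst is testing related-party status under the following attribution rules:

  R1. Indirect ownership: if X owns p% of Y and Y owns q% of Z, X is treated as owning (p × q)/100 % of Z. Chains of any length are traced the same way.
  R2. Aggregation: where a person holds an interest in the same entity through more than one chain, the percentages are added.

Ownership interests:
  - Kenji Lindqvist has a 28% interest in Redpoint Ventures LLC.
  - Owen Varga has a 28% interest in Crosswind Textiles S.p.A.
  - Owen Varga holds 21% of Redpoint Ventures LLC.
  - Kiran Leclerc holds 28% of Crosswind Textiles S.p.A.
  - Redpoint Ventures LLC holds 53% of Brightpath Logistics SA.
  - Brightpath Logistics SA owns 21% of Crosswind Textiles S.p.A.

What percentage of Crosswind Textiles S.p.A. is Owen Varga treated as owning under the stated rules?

Chain via Redpoint Ventures LLC → Brightpath Logistics SA (R1): 21% × 53% × 21% = 2.3373% of Crosswind Textiles S.p.A.
Direct interest in Crosswind Textiles S.p.A: 28%.
Aggregating (R2): 2.3373% + 28% = 30.3373%.

30.3373%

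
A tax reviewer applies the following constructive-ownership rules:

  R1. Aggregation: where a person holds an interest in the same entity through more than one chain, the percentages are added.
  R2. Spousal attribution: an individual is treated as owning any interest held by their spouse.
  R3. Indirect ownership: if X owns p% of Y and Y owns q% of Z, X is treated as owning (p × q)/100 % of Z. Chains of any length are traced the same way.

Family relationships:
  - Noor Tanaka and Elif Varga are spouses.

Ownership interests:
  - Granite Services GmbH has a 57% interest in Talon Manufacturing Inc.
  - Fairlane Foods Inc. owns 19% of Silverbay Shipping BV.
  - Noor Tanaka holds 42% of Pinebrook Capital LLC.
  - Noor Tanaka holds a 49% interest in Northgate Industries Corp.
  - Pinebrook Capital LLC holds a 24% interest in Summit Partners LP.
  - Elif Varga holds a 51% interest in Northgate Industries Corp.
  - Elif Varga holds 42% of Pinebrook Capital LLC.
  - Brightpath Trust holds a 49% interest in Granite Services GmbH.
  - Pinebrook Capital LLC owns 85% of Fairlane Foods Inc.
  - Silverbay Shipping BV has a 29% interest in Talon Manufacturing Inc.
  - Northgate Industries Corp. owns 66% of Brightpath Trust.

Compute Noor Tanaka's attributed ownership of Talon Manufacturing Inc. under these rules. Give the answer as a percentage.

22.36794%

By spousal attribution (R2), Noor Tanaka is treated as also owning Elif Varga's interest in Northgate Industries Corp, giving 49% + 51% = 100%.
By spousal attribution (R2), Noor Tanaka is treated as also owning Elif Varga's interest in Pinebrook Capital LLC, giving 42% + 42% = 84%.
Chain via Northgate Industries Corp. → Brightpath Trust → Granite Services GmbH (R3): 100% × 66% × 49% × 57% = 18.4338% of Talon Manufacturing Inc.
Chain via Pinebrook Capital LLC → Fairlane Foods Inc. → Silverbay Shipping BV (R3): 84% × 85% × 19% × 29% = 3.93414% of Talon Manufacturing Inc.
Aggregating (R1): 18.4338% + 3.93414% = 22.36794%.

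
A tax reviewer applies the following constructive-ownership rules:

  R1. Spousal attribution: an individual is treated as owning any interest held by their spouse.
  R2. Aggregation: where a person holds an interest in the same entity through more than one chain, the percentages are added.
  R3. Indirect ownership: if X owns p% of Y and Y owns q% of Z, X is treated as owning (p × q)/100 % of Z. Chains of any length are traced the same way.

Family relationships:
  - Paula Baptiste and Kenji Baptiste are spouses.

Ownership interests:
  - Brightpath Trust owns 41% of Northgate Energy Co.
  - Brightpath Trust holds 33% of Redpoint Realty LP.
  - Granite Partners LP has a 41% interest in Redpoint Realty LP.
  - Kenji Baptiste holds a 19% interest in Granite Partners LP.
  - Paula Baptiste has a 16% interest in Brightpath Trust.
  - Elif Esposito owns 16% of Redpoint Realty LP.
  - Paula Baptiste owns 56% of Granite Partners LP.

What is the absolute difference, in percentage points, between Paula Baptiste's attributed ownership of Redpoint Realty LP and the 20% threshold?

By spousal attribution (R1), Paula Baptiste is treated as also owning Kenji Baptiste's interest in Granite Partners LP, giving 56% + 19% = 75%.
Chain via Brightpath Trust (R3): 16% × 33% = 5.28% of Redpoint Realty LP.
Chain via Granite Partners LP (R3): 75% × 41% = 30.75% of Redpoint Realty LP.
Aggregating (R2): 5.28% + 30.75% = 36.03%.
36.03% exceeds the 20% threshold by 16.03 percentage points.

16.03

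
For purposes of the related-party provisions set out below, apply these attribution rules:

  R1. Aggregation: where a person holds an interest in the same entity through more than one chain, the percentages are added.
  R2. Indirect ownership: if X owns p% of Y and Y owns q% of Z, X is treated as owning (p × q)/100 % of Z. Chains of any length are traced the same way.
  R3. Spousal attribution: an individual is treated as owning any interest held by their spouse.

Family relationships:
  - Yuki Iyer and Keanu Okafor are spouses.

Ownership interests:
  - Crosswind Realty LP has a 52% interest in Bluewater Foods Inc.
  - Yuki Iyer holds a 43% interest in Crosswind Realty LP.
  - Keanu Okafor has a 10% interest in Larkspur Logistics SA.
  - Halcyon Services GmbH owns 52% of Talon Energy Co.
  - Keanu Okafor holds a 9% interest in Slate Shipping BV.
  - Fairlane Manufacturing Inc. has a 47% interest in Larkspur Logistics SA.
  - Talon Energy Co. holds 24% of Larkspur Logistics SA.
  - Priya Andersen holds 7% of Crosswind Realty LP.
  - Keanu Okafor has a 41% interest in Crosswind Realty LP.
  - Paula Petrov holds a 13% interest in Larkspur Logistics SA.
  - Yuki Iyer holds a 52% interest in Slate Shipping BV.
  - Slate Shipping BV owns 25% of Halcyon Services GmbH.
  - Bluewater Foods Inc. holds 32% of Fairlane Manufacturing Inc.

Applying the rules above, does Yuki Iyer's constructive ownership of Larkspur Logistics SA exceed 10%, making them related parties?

Yes

By spousal attribution (R3), Yuki Iyer is treated as also owning Keanu Okafor's interest in Slate Shipping BV, giving 52% + 9% = 61%.
By spousal attribution (R3), Yuki Iyer is treated as also owning Keanu Okafor's interest in Crosswind Realty LP, giving 43% + 41% = 84%.
By spousal attribution (R3), Yuki Iyer is treated as owning Keanu Okafor's 10% interest in Larkspur Logistics SA.
Chain via Slate Shipping BV → Halcyon Services GmbH → Talon Energy Co. (R2): 61% × 25% × 52% × 24% = 1.9032% of Larkspur Logistics SA.
Chain via Crosswind Realty LP → Bluewater Foods Inc. → Fairlane Manufacturing Inc. (R2): 84% × 52% × 32% × 47% = 6.569472% of Larkspur Logistics SA.
Direct interest in Larkspur Logistics SA: 10%.
Aggregating (R1): 1.9032% + 6.569472% + 10% = 18.472672%.
18.472672% exceeds the 10% threshold, so Yuki is a related party to Larkspur Logistics SA.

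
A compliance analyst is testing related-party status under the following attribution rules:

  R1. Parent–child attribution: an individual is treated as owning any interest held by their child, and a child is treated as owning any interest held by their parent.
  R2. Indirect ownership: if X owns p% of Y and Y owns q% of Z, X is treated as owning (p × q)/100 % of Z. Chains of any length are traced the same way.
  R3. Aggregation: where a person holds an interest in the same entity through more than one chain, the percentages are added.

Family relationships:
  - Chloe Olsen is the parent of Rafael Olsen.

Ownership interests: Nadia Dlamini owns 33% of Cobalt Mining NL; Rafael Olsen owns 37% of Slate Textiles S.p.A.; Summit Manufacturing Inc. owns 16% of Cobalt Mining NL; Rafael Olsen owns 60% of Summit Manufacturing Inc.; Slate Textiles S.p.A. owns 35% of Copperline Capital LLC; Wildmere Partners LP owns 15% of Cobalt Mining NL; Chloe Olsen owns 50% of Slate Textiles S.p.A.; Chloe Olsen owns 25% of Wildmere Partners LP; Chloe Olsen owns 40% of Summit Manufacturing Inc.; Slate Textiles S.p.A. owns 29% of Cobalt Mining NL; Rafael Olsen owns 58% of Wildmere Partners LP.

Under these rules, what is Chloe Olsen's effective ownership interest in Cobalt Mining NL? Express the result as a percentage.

53.68%

By parent–child attribution (R1), Chloe Olsen is treated as also owning Rafael Olsen's interest in Summit Manufacturing Inc, giving 40% + 60% = 100%.
By parent–child attribution (R1), Chloe Olsen is treated as also owning Rafael Olsen's interest in Wildmere Partners LP, giving 25% + 58% = 83%.
By parent–child attribution (R1), Chloe Olsen is treated as also owning Rafael Olsen's interest in Slate Textiles S.p.A, giving 50% + 37% = 87%.
Chain via Summit Manufacturing Inc. (R2): 100% × 16% = 16% of Cobalt Mining NL.
Chain via Wildmere Partners LP (R2): 83% × 15% = 12.45% of Cobalt Mining NL.
Chain via Slate Textiles S.p.A. (R2): 87% × 29% = 25.23% of Cobalt Mining NL.
Aggregating (R3): 16% + 12.45% + 25.23% = 53.68%.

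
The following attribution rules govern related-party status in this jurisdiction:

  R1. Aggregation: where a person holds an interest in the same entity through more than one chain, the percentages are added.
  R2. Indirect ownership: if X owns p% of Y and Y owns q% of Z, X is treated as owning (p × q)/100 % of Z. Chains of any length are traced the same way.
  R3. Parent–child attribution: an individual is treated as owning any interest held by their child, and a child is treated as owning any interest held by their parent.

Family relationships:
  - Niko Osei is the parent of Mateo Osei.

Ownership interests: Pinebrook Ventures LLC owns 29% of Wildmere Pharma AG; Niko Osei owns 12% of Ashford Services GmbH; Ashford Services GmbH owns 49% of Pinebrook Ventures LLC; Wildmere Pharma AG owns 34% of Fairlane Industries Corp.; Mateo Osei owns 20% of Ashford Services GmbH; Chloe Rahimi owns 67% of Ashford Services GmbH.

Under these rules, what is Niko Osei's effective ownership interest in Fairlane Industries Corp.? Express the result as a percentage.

1.546048%

By parent–child attribution (R3), Niko Osei is treated as also owning Mateo Osei's interest in Ashford Services GmbH, giving 12% + 20% = 32%.
Chain via Ashford Services GmbH → Pinebrook Ventures LLC → Wildmere Pharma AG (R2): 32% × 49% × 29% × 34% = 1.546048% of Fairlane Industries Corp.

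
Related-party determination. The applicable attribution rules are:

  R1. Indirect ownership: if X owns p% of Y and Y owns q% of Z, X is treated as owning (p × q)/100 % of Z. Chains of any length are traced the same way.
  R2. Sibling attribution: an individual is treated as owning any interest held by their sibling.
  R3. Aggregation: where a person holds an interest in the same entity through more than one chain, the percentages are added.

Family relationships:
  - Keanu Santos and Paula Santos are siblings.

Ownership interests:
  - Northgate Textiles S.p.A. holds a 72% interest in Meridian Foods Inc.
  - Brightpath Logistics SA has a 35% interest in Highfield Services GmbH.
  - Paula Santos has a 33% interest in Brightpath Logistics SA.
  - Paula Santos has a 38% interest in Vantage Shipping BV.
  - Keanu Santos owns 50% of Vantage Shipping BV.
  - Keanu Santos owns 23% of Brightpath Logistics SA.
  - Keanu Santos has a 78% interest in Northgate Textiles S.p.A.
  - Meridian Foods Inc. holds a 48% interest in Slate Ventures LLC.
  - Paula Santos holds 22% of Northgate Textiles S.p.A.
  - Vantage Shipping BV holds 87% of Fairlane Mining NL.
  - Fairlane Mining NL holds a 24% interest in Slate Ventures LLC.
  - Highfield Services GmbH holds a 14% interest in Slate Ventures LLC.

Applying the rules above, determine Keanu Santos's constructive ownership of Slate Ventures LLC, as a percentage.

By sibling attribution (R2), Keanu Santos is treated as also owning Paula Santos's interest in Brightpath Logistics SA, giving 23% + 33% = 56%.
By sibling attribution (R2), Keanu Santos is treated as also owning Paula Santos's interest in Vantage Shipping BV, giving 50% + 38% = 88%.
By sibling attribution (R2), Keanu Santos is treated as also owning Paula Santos's interest in Northgate Textiles S.p.A, giving 78% + 22% = 100%.
Chain via Brightpath Logistics SA → Highfield Services GmbH (R1): 56% × 35% × 14% = 2.744% of Slate Ventures LLC.
Chain via Vantage Shipping BV → Fairlane Mining NL (R1): 88% × 87% × 24% = 18.3744% of Slate Ventures LLC.
Chain via Northgate Textiles S.p.A. → Meridian Foods Inc. (R1): 100% × 72% × 48% = 34.56% of Slate Ventures LLC.
Aggregating (R3): 2.744% + 18.3744% + 34.56% = 55.6784%.

55.6784%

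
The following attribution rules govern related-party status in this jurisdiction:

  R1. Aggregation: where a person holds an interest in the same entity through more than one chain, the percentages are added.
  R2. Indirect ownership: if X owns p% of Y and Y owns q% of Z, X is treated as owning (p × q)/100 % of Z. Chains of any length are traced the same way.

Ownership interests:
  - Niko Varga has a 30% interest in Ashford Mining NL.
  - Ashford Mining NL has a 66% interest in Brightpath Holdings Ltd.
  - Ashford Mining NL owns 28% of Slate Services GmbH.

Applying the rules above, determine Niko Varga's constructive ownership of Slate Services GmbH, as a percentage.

Chain via Ashford Mining NL (R2): 30% × 28% = 8.4% of Slate Services GmbH.

8.4%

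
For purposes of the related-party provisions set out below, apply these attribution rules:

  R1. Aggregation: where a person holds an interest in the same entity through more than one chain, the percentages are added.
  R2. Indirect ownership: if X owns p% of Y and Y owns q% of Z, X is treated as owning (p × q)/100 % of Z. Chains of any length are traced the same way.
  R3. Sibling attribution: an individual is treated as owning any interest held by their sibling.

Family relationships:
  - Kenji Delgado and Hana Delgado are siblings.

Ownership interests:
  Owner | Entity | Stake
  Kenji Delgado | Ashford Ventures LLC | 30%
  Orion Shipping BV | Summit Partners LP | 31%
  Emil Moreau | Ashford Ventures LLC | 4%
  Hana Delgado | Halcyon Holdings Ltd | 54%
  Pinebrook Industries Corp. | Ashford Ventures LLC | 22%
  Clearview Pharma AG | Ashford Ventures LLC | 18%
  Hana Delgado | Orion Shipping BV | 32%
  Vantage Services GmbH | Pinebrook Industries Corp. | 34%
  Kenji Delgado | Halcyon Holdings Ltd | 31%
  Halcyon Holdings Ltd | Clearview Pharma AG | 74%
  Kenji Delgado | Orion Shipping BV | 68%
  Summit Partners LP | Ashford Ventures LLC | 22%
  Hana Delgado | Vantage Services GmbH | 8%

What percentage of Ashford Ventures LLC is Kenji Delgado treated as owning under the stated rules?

By sibling attribution (R3), Kenji Delgado is treated as also owning Hana Delgado's interest in Halcyon Holdings Ltd, giving 31% + 54% = 85%.
By sibling attribution (R3), Kenji Delgado is treated as also owning Hana Delgado's interest in Orion Shipping BV, giving 68% + 32% = 100%.
By sibling attribution (R3), Kenji Delgado is treated as owning Hana Delgado's 8% interest in Vantage Services GmbH.
Chain via Halcyon Holdings Ltd → Clearview Pharma AG (R2): 85% × 74% × 18% = 11.322% of Ashford Ventures LLC.
Chain via Orion Shipping BV → Summit Partners LP (R2): 100% × 31% × 22% = 6.82% of Ashford Ventures LLC.
Direct interest in Ashford Ventures LLC: 30%.
Chain via Vantage Services GmbH → Pinebrook Industries Corp. (R2): 8% × 34% × 22% = 0.5984% of Ashford Ventures LLC.
Aggregating (R1): 11.322% + 6.82% + 30% + 0.5984% = 48.7404%.

48.7404%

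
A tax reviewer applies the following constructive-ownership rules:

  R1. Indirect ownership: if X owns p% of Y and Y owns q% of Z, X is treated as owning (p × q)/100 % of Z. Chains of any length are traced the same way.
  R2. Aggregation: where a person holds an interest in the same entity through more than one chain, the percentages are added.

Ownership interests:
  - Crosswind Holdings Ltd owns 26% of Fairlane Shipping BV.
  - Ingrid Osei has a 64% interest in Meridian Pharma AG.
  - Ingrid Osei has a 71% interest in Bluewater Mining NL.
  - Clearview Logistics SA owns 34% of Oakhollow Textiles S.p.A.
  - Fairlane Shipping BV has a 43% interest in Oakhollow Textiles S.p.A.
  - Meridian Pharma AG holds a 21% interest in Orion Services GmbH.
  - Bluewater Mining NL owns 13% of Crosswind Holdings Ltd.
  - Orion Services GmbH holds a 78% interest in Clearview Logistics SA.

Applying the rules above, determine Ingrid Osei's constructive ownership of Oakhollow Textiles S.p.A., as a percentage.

Chain via Bluewater Mining NL → Crosswind Holdings Ltd → Fairlane Shipping BV (R1): 71% × 13% × 26% × 43% = 1.031914% of Oakhollow Textiles S.p.A.
Chain via Meridian Pharma AG → Orion Services GmbH → Clearview Logistics SA (R1): 64% × 21% × 78% × 34% = 3.564288% of Oakhollow Textiles S.p.A.
Aggregating (R2): 1.031914% + 3.564288% = 4.596202%.

4.596202%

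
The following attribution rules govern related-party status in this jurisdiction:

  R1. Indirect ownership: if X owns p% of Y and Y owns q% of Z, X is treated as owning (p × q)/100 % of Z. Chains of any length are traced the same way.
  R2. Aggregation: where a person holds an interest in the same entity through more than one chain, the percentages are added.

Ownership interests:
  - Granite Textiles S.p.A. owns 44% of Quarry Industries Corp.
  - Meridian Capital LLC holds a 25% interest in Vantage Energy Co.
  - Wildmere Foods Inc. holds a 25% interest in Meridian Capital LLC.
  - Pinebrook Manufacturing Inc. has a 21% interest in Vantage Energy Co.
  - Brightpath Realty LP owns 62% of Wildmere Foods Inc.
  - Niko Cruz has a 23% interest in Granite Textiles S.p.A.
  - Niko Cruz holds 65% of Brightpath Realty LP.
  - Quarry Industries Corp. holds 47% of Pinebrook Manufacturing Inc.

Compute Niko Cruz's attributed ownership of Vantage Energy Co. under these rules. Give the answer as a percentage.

3.517594%

Chain via Granite Textiles S.p.A. → Quarry Industries Corp. → Pinebrook Manufacturing Inc. (R1): 23% × 44% × 47% × 21% = 0.998844% of Vantage Energy Co.
Chain via Brightpath Realty LP → Wildmere Foods Inc. → Meridian Capital LLC (R1): 65% × 62% × 25% × 25% = 2.51875% of Vantage Energy Co.
Aggregating (R2): 0.998844% + 2.51875% = 3.517594%.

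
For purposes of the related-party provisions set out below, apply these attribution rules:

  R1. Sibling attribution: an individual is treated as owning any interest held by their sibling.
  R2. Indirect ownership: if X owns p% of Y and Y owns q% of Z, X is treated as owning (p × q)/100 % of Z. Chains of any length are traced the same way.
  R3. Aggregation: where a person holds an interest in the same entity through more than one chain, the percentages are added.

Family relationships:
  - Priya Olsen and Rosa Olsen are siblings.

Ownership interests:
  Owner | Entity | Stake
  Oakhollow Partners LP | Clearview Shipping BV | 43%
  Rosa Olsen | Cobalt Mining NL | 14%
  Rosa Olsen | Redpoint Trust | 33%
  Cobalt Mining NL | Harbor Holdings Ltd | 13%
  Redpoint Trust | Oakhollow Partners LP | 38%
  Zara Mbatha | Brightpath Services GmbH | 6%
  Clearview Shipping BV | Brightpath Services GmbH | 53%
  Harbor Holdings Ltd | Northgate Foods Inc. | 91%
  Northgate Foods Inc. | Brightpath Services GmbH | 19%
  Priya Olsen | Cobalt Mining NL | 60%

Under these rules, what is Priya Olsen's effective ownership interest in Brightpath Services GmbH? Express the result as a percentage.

4.521164%

By sibling attribution (R1), Priya Olsen is treated as also owning Rosa Olsen's interest in Cobalt Mining NL, giving 60% + 14% = 74%.
By sibling attribution (R1), Priya Olsen is treated as owning Rosa Olsen's 33% interest in Redpoint Trust.
Chain via Cobalt Mining NL → Harbor Holdings Ltd → Northgate Foods Inc. (R2): 74% × 13% × 91% × 19% = 1.663298% of Brightpath Services GmbH.
Chain via Redpoint Trust → Oakhollow Partners LP → Clearview Shipping BV (R2): 33% × 38% × 43% × 53% = 2.857866% of Brightpath Services GmbH.
Aggregating (R3): 1.663298% + 2.857866% = 4.521164%.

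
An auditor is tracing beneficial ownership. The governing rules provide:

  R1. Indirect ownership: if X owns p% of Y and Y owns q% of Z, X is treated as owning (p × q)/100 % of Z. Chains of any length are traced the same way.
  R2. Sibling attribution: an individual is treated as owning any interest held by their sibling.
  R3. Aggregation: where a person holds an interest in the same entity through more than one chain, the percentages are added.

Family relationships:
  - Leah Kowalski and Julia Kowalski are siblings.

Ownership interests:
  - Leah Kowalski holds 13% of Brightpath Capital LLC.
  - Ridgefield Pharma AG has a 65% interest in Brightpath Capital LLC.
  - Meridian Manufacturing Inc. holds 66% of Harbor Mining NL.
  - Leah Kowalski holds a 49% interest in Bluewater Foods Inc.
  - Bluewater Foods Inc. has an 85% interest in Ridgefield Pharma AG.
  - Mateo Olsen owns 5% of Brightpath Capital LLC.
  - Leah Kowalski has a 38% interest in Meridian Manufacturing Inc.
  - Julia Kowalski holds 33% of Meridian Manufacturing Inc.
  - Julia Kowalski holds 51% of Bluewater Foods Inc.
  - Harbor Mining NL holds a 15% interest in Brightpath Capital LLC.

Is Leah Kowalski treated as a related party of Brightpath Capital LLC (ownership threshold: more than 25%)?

By sibling attribution (R2), Leah Kowalski is treated as also owning Julia Kowalski's interest in Bluewater Foods Inc, giving 49% + 51% = 100%.
By sibling attribution (R2), Leah Kowalski is treated as also owning Julia Kowalski's interest in Meridian Manufacturing Inc, giving 38% + 33% = 71%.
Chain via Bluewater Foods Inc. → Ridgefield Pharma AG (R1): 100% × 85% × 65% = 55.25% of Brightpath Capital LLC.
Chain via Meridian Manufacturing Inc. → Harbor Mining NL (R1): 71% × 66% × 15% = 7.029% of Brightpath Capital LLC.
Direct interest in Brightpath Capital LLC: 13%.
Aggregating (R3): 55.25% + 7.029% + 13% = 75.279%.
75.279% exceeds the 25% threshold, so Leah is a related party to Brightpath Capital LLC.

Yes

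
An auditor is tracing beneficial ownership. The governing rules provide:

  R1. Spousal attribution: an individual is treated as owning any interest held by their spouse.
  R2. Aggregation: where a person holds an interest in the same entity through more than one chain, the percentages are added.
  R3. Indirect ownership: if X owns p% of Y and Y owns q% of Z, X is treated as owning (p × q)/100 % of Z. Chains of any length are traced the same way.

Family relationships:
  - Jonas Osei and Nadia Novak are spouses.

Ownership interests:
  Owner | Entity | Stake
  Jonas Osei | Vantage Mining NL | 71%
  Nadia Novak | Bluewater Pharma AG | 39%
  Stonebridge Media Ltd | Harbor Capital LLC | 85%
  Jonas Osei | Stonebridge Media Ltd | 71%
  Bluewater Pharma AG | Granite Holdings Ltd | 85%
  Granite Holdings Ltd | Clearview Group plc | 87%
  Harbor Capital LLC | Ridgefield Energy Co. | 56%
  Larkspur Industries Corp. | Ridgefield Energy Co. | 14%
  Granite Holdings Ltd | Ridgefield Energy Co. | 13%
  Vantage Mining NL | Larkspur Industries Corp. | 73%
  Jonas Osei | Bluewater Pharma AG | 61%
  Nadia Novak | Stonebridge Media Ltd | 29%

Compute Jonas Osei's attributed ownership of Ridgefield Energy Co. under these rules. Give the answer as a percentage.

65.9062%

By spousal attribution (R1), Jonas Osei is treated as also owning Nadia Novak's interest in Stonebridge Media Ltd, giving 71% + 29% = 100%.
By spousal attribution (R1), Jonas Osei is treated as also owning Nadia Novak's interest in Bluewater Pharma AG, giving 61% + 39% = 100%.
Chain via Stonebridge Media Ltd → Harbor Capital LLC (R3): 100% × 85% × 56% = 47.6% of Ridgefield Energy Co.
Chain via Vantage Mining NL → Larkspur Industries Corp. (R3): 71% × 73% × 14% = 7.2562% of Ridgefield Energy Co.
Chain via Bluewater Pharma AG → Granite Holdings Ltd (R3): 100% × 85% × 13% = 11.05% of Ridgefield Energy Co.
Aggregating (R2): 47.6% + 7.2562% + 11.05% = 65.9062%.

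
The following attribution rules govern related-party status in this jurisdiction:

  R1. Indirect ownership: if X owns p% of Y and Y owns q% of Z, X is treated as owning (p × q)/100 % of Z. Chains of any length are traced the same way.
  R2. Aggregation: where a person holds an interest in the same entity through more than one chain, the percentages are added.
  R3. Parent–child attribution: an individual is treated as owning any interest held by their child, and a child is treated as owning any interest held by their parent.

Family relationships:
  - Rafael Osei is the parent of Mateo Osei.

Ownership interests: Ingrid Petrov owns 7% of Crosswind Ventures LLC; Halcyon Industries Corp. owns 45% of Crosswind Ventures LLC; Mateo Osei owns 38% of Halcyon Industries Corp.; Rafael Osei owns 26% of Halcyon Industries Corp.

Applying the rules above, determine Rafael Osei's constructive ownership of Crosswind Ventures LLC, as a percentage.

28.8%

By parent–child attribution (R3), Rafael Osei is treated as also owning Mateo Osei's interest in Halcyon Industries Corp, giving 26% + 38% = 64%.
Chain via Halcyon Industries Corp. (R1): 64% × 45% = 28.8% of Crosswind Ventures LLC.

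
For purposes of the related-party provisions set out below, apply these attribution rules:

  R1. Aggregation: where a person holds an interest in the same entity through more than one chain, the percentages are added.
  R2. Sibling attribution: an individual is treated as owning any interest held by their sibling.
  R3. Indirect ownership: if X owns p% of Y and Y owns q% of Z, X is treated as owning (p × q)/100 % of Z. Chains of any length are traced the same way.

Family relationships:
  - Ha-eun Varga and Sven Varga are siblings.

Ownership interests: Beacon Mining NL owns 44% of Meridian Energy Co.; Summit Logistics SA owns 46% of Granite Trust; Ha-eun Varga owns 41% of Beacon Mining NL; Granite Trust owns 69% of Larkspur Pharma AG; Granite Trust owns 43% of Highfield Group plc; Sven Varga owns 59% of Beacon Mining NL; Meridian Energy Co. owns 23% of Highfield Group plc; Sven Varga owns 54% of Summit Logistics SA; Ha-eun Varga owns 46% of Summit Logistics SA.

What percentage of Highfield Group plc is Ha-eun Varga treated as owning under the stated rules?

By sibling attribution (R2), Ha-eun Varga is treated as also owning Sven Varga's interest in Beacon Mining NL, giving 41% + 59% = 100%.
By sibling attribution (R2), Ha-eun Varga is treated as also owning Sven Varga's interest in Summit Logistics SA, giving 46% + 54% = 100%.
Chain via Beacon Mining NL → Meridian Energy Co. (R3): 100% × 44% × 23% = 10.12% of Highfield Group plc.
Chain via Summit Logistics SA → Granite Trust (R3): 100% × 46% × 43% = 19.78% of Highfield Group plc.
Aggregating (R1): 10.12% + 19.78% = 29.9%.

29.9%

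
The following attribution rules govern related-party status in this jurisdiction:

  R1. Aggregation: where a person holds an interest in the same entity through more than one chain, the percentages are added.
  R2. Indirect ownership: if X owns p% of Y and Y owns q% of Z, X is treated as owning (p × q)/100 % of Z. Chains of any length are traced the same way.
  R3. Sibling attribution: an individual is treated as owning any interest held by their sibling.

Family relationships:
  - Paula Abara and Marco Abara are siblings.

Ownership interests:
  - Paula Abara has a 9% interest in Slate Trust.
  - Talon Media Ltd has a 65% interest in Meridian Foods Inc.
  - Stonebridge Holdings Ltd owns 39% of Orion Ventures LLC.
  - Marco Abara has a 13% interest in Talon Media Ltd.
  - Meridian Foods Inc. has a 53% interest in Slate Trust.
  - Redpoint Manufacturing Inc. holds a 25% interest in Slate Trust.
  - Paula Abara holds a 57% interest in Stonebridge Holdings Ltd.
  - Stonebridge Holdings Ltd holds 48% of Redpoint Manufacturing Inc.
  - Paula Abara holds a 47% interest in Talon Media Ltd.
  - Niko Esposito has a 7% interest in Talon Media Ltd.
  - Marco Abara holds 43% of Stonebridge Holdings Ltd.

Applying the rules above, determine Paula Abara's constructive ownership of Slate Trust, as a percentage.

41.67%

By sibling attribution (R3), Paula Abara is treated as also owning Marco Abara's interest in Talon Media Ltd, giving 47% + 13% = 60%.
By sibling attribution (R3), Paula Abara is treated as also owning Marco Abara's interest in Stonebridge Holdings Ltd, giving 57% + 43% = 100%.
Chain via Talon Media Ltd → Meridian Foods Inc. (R2): 60% × 65% × 53% = 20.67% of Slate Trust.
Chain via Stonebridge Holdings Ltd → Redpoint Manufacturing Inc. (R2): 100% × 48% × 25% = 12% of Slate Trust.
Direct interest in Slate Trust: 9%.
Aggregating (R1): 20.67% + 12% + 9% = 41.67%.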